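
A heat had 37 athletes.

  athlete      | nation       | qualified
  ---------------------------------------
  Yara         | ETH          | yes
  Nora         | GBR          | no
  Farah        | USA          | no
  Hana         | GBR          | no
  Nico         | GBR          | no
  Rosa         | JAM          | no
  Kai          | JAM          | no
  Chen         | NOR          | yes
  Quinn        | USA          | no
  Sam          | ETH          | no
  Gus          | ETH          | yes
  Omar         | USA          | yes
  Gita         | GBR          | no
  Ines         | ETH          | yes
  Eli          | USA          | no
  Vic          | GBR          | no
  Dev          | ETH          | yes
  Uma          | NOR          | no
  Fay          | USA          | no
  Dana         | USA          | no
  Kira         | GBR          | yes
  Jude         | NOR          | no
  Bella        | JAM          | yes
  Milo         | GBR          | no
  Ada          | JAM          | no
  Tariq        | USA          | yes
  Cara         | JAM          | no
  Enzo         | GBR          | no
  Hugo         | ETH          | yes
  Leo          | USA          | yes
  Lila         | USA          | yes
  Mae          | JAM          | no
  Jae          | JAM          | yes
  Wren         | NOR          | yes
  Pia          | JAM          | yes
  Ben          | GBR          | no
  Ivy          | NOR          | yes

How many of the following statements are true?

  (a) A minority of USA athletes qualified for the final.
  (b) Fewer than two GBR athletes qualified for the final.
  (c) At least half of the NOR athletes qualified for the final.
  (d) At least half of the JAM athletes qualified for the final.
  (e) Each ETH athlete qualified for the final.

(a) USA: |A| = 9, |A ∩ B| = 4; needs |A ∩ B| < |A ∖ B| — true.
(b) GBR: |A| = 9, |A ∩ B| = 1; needs |A ∩ B| < 2 — true.
(c) NOR: |A| = 5, |A ∩ B| = 3; needs |A ∩ B| ≥ |A ∖ B| — true.
(d) JAM: |A| = 8, |A ∩ B| = 3; needs |A ∩ B| ≥ |A ∖ B| — false.
(e) ETH: |A| = 6, |A ∩ B| = 5; needs A ⊆ B, i.e. every element of A is in B (|A ∖ B| = 0) — false.

3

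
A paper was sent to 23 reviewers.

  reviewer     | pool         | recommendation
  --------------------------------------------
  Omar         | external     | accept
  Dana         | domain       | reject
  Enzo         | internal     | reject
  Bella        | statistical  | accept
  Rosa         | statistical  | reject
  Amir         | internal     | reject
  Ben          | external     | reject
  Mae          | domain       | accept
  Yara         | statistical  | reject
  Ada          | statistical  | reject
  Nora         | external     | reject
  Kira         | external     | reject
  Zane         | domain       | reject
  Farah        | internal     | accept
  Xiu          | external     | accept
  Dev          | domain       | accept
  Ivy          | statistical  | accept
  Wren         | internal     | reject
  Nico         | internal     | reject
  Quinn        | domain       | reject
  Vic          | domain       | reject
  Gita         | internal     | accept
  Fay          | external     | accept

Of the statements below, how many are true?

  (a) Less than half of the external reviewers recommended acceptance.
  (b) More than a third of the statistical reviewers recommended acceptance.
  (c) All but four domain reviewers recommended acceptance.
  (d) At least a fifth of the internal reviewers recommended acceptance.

(a) external: |A| = 6, |A ∩ B| = 3; needs |A ∩ B| < |A ∖ B| — false.
(b) statistical: |A| = 5, |A ∩ B| = 2; needs |A ∩ B| / |A| > 1/3 — true.
(c) domain: |A| = 6, |A ∩ B| = 2; needs |A ∖ B| = 4 — true.
(d) internal: |A| = 6, |A ∩ B| = 2; needs |A ∩ B| / |A| ≥ 1/5 — true.

3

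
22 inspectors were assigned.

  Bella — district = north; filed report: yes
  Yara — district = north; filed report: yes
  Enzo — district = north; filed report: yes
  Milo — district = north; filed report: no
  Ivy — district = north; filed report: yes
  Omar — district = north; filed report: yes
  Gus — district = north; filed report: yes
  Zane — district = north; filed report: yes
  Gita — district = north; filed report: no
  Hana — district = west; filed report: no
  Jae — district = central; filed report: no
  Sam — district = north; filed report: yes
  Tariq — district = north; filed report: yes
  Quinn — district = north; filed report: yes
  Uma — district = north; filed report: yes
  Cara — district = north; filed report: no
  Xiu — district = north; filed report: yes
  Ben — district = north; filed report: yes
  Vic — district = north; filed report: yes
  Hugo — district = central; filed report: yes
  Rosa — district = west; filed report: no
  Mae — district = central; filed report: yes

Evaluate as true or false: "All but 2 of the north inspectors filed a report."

'All but 2 of the north inspectors filed a report' holds iff |A ∖ B| = 2.
|A| = 17, |A ∩ B| = 14, |A ∖ B| = 3.
|A ∖ B| = 3, so the statement is false.

False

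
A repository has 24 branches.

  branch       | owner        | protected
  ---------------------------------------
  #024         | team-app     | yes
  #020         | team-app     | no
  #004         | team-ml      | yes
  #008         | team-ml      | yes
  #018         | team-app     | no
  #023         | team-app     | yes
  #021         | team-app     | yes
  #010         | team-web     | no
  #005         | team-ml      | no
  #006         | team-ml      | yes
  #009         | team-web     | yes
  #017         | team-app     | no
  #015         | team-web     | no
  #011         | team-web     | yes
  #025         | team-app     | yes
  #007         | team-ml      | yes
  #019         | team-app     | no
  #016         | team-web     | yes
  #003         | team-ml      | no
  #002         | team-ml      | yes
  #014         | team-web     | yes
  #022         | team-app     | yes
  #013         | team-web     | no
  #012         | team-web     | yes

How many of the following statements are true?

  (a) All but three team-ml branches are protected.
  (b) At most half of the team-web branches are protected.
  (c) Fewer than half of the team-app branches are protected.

0

(a) team-ml: |A| = 7, |A ∩ B| = 5; needs |A ∖ B| = 3 — false.
(b) team-web: |A| = 8, |A ∩ B| = 5; needs |A ∩ B| ≤ |A ∖ B| — false.
(c) team-app: |A| = 9, |A ∩ B| = 5; needs |A ∩ B| < |A ∖ B| — false.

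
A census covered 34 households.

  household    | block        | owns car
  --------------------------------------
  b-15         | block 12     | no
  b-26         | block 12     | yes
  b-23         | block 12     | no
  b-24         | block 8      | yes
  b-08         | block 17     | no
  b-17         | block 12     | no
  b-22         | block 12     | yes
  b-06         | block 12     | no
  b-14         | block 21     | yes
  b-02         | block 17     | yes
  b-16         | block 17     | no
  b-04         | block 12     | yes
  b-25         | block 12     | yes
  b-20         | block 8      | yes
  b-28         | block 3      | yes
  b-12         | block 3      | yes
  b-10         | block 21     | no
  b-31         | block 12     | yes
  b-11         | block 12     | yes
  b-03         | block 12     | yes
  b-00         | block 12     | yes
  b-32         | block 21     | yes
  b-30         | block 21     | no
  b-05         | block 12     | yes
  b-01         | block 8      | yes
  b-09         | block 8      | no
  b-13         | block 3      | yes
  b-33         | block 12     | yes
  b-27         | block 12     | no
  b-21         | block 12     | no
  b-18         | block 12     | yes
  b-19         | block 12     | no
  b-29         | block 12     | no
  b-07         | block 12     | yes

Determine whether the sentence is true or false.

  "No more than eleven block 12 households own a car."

False

The determiner here denotes the relation: |A ∩ B| ≤ 11.
|A| = 20, |A ∩ B| = 12, |A ∖ B| = 8.
|A ∩ B| = 12, so the statement is false.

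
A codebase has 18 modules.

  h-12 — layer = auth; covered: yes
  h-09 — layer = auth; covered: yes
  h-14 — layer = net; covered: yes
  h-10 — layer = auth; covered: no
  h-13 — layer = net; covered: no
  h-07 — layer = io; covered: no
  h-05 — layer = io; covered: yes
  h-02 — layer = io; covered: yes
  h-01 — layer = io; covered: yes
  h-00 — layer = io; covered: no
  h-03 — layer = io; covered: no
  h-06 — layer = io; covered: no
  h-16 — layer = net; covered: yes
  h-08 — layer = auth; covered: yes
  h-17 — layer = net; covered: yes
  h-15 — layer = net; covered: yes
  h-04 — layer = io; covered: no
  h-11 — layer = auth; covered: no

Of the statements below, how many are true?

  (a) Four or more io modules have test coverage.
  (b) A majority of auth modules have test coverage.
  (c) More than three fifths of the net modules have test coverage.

2

(a) io: |A| = 8, |A ∩ B| = 3; needs |A ∩ B| ≥ 4 — false.
(b) auth: |A| = 5, |A ∩ B| = 3; needs |A ∩ B| > |A ∖ B| — true.
(c) net: |A| = 5, |A ∩ B| = 4; needs |A ∩ B| / |A| > 3/5 — true.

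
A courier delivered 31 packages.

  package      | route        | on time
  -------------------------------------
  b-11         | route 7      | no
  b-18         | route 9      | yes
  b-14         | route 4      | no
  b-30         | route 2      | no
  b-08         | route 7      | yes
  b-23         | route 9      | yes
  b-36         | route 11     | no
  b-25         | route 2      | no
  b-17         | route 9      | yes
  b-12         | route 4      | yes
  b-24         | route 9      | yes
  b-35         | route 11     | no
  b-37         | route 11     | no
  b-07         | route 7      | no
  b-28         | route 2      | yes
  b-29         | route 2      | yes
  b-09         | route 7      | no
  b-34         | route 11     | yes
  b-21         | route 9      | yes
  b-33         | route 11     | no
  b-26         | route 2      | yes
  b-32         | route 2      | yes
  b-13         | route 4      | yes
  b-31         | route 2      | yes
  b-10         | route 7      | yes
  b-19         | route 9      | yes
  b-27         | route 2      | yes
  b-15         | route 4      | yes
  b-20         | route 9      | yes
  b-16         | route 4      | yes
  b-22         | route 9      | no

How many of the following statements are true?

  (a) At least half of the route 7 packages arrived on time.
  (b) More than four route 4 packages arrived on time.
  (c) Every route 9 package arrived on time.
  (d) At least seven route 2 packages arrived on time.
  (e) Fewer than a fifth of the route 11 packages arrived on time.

(a) route 7: |A| = 5, |A ∩ B| = 2; needs |A ∩ B| ≥ |A ∖ B| — false.
(b) route 4: |A| = 5, |A ∩ B| = 4; needs |A ∩ B| > 4 — false.
(c) route 9: |A| = 8, |A ∩ B| = 7; needs A ⊆ B, i.e. every element of A is in B (|A ∖ B| = 0) — false.
(d) route 2: |A| = 8, |A ∩ B| = 6; needs |A ∩ B| ≥ 7 — false.
(e) route 11: |A| = 5, |A ∩ B| = 1; needs |A ∩ B| / |A| < 1/5 — false.

0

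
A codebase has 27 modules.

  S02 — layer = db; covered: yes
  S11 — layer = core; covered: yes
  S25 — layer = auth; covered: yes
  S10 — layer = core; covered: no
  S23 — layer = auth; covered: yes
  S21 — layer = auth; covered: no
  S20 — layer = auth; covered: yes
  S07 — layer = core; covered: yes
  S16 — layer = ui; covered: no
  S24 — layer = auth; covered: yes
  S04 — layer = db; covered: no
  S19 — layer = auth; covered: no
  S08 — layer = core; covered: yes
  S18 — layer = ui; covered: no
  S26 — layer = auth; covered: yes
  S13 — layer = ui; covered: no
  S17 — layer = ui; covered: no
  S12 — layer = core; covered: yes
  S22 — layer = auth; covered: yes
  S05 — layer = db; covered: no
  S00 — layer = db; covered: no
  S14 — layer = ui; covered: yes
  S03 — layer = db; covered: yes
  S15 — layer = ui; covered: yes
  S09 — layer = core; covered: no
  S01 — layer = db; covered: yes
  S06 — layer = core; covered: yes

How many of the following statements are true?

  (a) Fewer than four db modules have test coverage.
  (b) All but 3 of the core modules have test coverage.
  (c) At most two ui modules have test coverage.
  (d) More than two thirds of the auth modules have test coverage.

(a) db: |A| = 6, |A ∩ B| = 3; needs |A ∩ B| < 4 — true.
(b) core: |A| = 7, |A ∩ B| = 5; needs |A ∖ B| = 3 — false.
(c) ui: |A| = 6, |A ∩ B| = 2; needs |A ∩ B| ≤ 2 — true.
(d) auth: |A| = 8, |A ∩ B| = 6; needs |A ∩ B| / |A| > 2/3 — true.

3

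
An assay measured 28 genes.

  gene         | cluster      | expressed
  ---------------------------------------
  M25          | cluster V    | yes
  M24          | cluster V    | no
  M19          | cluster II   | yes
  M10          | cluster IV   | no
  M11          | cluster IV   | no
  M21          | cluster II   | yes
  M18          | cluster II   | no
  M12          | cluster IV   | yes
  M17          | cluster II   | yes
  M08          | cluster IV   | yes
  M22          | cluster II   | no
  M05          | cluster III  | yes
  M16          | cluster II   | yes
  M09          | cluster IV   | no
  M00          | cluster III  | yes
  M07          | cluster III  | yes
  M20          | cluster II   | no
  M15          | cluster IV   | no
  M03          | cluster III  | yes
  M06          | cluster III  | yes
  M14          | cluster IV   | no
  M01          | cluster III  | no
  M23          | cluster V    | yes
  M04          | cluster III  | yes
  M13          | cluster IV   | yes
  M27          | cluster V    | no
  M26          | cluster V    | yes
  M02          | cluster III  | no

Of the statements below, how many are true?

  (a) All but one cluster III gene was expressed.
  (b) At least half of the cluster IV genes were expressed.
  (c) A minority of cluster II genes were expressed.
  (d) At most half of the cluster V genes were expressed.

0

(a) cluster III: |A| = 8, |A ∩ B| = 6; needs |A ∖ B| = 1 — false.
(b) cluster IV: |A| = 8, |A ∩ B| = 3; needs |A ∩ B| ≥ |A ∖ B| — false.
(c) cluster II: |A| = 7, |A ∩ B| = 4; needs |A ∩ B| < |A ∖ B| — false.
(d) cluster V: |A| = 5, |A ∩ B| = 3; needs |A ∩ B| ≤ |A ∖ B| — false.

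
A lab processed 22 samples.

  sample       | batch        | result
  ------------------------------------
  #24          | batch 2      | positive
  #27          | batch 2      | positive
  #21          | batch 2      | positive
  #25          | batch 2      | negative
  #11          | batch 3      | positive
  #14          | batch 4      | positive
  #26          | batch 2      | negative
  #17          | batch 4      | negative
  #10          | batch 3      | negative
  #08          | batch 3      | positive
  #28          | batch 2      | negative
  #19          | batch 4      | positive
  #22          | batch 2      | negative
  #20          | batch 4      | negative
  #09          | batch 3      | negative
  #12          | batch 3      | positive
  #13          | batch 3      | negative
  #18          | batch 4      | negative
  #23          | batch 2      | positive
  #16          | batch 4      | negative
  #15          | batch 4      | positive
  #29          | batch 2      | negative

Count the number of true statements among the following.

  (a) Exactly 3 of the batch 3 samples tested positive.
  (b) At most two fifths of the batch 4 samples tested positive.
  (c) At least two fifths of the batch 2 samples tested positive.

(a) batch 3: |A| = 6, |A ∩ B| = 3; needs |A ∩ B| = 3 — true.
(b) batch 4: |A| = 7, |A ∩ B| = 3; needs |A ∩ B| / |A| ≤ 2/5 — false.
(c) batch 2: |A| = 9, |A ∩ B| = 4; needs |A ∩ B| / |A| ≥ 2/5 — true.

2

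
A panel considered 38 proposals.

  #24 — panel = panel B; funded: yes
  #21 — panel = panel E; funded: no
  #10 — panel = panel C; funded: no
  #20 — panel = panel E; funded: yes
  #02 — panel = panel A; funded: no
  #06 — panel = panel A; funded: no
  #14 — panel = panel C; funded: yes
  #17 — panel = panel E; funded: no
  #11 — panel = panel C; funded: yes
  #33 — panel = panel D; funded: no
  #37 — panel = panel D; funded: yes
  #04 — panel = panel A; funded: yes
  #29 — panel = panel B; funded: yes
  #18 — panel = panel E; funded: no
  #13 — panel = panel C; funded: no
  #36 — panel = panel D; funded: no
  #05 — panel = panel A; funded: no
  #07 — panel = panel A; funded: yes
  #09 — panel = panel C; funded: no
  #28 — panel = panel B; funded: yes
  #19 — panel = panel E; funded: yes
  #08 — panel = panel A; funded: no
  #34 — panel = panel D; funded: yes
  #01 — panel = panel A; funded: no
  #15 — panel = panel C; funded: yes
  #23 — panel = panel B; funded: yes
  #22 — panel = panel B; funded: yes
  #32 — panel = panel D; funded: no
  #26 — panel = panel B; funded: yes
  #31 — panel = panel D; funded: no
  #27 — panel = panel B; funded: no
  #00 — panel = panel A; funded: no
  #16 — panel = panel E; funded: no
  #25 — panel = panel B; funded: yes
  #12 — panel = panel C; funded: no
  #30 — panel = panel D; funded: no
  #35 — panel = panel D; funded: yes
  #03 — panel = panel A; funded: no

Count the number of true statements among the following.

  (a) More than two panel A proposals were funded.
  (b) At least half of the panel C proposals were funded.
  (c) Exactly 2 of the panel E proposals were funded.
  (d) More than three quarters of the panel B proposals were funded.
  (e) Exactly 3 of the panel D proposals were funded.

3

(a) panel A: |A| = 9, |A ∩ B| = 2; needs |A ∩ B| > 2 — false.
(b) panel C: |A| = 7, |A ∩ B| = 3; needs |A ∩ B| ≥ |A ∖ B| — false.
(c) panel E: |A| = 6, |A ∩ B| = 2; needs |A ∩ B| = 2 — true.
(d) panel B: |A| = 8, |A ∩ B| = 7; needs |A ∩ B| / |A| > 3/4 — true.
(e) panel D: |A| = 8, |A ∩ B| = 3; needs |A ∩ B| = 3 — true.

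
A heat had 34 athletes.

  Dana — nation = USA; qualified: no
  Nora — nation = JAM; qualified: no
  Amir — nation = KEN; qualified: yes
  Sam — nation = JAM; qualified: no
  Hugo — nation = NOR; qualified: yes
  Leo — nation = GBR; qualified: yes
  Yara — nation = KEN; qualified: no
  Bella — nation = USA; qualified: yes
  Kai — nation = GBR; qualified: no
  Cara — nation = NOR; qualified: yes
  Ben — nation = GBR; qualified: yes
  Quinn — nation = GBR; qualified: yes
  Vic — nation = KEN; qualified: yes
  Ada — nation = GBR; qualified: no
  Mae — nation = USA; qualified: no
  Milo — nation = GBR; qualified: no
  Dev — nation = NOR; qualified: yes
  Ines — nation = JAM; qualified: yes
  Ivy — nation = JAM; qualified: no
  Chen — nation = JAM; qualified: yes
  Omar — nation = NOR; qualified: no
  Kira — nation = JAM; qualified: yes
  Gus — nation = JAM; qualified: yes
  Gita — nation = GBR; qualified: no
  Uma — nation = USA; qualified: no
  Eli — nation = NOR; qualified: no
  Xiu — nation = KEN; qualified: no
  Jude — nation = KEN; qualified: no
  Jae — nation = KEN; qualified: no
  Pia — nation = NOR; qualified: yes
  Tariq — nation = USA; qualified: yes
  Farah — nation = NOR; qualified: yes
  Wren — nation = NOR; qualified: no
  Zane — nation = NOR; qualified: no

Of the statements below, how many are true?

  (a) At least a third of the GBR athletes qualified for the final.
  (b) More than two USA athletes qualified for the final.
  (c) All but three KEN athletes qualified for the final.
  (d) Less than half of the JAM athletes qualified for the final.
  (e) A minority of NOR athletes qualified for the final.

(a) GBR: |A| = 7, |A ∩ B| = 3; needs |A ∩ B| / |A| ≥ 1/3 — true.
(b) USA: |A| = 5, |A ∩ B| = 2; needs |A ∩ B| > 2 — false.
(c) KEN: |A| = 6, |A ∩ B| = 2; needs |A ∖ B| = 3 — false.
(d) JAM: |A| = 7, |A ∩ B| = 4; needs |A ∩ B| < |A ∖ B| — false.
(e) NOR: |A| = 9, |A ∩ B| = 5; needs |A ∩ B| < |A ∖ B| — false.

1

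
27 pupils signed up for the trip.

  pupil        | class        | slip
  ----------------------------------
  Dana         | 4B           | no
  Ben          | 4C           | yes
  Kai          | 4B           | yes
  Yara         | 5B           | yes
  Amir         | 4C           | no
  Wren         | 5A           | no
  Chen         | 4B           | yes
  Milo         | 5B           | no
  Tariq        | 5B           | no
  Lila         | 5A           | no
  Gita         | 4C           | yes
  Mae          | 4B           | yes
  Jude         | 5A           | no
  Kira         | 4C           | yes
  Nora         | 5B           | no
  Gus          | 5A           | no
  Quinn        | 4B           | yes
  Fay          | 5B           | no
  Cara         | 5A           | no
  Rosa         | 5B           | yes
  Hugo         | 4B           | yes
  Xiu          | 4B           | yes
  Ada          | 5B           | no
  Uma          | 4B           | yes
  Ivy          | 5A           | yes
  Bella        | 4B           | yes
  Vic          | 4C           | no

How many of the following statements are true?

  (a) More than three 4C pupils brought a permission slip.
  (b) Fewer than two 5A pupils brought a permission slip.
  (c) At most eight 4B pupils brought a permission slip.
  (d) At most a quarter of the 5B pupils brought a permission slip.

2

(a) 4C: |A| = 5, |A ∩ B| = 3; needs |A ∩ B| > 3 — false.
(b) 5A: |A| = 6, |A ∩ B| = 1; needs |A ∩ B| < 2 — true.
(c) 4B: |A| = 9, |A ∩ B| = 8; needs |A ∩ B| ≤ 8 — true.
(d) 5B: |A| = 7, |A ∩ B| = 2; needs |A ∩ B| / |A| ≤ 1/4 — false.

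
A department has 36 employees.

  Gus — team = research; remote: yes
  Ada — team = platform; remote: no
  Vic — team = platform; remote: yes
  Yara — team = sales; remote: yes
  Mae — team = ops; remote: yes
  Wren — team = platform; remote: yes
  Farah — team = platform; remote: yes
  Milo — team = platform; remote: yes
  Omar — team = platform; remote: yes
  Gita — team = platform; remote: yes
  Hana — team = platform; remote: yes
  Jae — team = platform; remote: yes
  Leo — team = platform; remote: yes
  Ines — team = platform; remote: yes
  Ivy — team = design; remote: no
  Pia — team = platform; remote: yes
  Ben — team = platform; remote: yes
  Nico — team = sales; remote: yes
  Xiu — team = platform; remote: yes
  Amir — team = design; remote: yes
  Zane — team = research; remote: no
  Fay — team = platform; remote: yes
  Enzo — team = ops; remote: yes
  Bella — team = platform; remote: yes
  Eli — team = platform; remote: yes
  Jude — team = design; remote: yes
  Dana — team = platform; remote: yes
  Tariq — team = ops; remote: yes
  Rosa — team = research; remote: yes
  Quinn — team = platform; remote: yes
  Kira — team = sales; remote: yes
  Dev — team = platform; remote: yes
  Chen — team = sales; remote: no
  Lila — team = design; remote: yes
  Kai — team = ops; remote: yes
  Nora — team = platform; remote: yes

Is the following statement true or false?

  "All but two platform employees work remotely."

False

'All but two platform employees work remotely' holds iff |A ∖ B| = 2.
|A| = 21, |A ∩ B| = 20, |A ∖ B| = 1.
|A ∖ B| = 1, so the statement is false.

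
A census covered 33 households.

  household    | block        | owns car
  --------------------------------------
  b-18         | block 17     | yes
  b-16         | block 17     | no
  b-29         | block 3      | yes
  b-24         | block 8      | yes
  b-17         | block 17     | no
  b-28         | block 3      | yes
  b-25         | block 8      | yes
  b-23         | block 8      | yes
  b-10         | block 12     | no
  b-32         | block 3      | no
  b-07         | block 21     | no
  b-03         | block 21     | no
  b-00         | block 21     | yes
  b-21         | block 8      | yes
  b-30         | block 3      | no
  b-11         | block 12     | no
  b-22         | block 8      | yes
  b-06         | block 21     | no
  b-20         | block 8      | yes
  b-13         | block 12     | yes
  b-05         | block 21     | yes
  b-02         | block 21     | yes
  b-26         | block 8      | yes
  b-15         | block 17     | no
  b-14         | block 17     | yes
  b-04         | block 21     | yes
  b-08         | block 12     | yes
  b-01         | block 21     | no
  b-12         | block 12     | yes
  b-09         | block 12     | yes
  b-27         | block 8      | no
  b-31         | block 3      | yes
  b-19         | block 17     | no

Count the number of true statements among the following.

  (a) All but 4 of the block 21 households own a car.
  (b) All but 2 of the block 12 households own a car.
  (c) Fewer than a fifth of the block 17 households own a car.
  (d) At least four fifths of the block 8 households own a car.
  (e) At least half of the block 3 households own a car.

(a) block 21: |A| = 8, |A ∩ B| = 4; needs |A ∖ B| = 4 — true.
(b) block 12: |A| = 6, |A ∩ B| = 4; needs |A ∖ B| = 2 — true.
(c) block 17: |A| = 6, |A ∩ B| = 2; needs |A ∩ B| / |A| < 1/5 — false.
(d) block 8: |A| = 8, |A ∩ B| = 7; needs |A ∩ B| / |A| ≥ 4/5 — true.
(e) block 3: |A| = 5, |A ∩ B| = 3; needs |A ∩ B| ≥ |A ∖ B| — true.

4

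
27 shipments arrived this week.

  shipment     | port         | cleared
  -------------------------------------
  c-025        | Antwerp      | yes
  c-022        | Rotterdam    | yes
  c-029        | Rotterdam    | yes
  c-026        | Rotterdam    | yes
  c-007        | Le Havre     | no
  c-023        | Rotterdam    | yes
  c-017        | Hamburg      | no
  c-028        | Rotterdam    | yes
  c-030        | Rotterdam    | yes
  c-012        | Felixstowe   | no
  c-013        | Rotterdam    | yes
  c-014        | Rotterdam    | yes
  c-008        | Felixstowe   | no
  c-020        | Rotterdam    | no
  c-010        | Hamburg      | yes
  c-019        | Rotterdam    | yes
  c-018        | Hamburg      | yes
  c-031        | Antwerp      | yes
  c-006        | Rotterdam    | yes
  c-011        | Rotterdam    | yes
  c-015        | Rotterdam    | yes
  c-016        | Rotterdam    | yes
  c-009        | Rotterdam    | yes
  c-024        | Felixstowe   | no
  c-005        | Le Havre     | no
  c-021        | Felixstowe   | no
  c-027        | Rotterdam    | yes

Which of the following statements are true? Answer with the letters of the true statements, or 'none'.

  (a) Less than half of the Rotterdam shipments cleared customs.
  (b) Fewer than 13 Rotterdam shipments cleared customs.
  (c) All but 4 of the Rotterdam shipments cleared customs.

none

|A| = 16, |A ∩ B| = 15, |A ∖ B| = 1.
(a) |A ∩ B| < |A ∖ B|: fails.
(b) |A ∩ B| < 13: fails.
(c) |A ∖ B| = 4: fails.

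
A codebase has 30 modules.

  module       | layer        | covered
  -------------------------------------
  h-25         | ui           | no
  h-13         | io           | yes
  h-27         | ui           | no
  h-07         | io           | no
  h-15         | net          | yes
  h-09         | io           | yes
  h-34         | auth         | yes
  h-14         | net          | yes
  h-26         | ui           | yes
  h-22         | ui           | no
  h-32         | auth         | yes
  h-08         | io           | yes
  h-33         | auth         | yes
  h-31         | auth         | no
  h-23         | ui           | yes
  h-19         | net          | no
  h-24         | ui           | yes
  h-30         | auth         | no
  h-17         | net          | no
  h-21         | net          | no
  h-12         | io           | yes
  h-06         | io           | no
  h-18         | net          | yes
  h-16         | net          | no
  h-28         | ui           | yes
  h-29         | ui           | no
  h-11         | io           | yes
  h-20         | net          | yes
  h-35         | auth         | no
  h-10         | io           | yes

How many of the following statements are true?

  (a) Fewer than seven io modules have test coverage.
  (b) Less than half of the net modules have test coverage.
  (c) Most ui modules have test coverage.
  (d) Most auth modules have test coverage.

(a) io: |A| = 8, |A ∩ B| = 6; needs |A ∩ B| < 7 — true.
(b) net: |A| = 8, |A ∩ B| = 4; needs |A ∩ B| < |A ∖ B| — false.
(c) ui: |A| = 8, |A ∩ B| = 4; needs |A ∩ B| > |A ∖ B| — false.
(d) auth: |A| = 6, |A ∩ B| = 3; needs |A ∩ B| > |A ∖ B| — false.

1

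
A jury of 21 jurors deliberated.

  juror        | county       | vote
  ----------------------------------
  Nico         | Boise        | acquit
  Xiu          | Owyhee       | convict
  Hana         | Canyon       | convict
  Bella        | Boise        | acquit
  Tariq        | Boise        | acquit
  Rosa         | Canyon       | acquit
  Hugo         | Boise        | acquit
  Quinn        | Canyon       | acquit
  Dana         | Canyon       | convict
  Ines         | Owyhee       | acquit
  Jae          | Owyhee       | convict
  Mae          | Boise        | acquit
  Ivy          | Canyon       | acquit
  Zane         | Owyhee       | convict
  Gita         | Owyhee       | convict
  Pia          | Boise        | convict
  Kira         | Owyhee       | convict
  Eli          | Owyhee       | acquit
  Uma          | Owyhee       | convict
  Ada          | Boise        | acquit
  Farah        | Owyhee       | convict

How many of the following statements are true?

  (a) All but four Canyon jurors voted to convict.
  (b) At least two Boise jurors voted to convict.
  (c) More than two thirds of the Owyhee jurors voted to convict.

1

(a) Canyon: |A| = 5, |A ∩ B| = 2; needs |A ∖ B| = 4 — false.
(b) Boise: |A| = 7, |A ∩ B| = 1; needs |A ∩ B| ≥ 2 — false.
(c) Owyhee: |A| = 9, |A ∩ B| = 7; needs |A ∩ B| / |A| > 2/3 — true.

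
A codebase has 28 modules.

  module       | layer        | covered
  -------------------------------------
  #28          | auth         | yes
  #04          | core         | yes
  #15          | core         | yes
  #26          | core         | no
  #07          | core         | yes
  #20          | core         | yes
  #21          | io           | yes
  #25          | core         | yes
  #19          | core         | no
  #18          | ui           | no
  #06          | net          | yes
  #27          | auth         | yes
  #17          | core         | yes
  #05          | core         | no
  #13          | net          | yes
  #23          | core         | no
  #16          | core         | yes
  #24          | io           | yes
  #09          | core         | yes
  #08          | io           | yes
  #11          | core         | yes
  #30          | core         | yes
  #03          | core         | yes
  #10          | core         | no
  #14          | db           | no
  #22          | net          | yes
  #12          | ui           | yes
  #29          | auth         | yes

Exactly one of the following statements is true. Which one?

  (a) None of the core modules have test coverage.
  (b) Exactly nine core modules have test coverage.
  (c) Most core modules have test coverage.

(c)

|A| = 16, |A ∩ B| = 11, |A ∖ B| = 5.
(a) requires A ∩ B = ∅ (|A ∩ B| = 0): false.
(b) requires |A ∩ B| = 9: false.
(c) requires |A ∩ B| > |A ∖ B|: true.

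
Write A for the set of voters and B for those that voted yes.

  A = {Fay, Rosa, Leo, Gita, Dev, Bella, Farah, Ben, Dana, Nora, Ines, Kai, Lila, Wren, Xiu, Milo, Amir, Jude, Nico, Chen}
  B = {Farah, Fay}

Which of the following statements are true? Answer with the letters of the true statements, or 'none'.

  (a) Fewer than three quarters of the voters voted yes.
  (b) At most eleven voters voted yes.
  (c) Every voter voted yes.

|A| = 20, |A ∩ B| = 2, |A ∖ B| = 18.
(a) |A ∩ B| / |A| < 3/4: holds.
(b) |A ∩ B| ≤ 11: holds.
(c) A ⊆ B, i.e. every element of A is in B (|A ∖ B| = 0): fails.

(a), (b)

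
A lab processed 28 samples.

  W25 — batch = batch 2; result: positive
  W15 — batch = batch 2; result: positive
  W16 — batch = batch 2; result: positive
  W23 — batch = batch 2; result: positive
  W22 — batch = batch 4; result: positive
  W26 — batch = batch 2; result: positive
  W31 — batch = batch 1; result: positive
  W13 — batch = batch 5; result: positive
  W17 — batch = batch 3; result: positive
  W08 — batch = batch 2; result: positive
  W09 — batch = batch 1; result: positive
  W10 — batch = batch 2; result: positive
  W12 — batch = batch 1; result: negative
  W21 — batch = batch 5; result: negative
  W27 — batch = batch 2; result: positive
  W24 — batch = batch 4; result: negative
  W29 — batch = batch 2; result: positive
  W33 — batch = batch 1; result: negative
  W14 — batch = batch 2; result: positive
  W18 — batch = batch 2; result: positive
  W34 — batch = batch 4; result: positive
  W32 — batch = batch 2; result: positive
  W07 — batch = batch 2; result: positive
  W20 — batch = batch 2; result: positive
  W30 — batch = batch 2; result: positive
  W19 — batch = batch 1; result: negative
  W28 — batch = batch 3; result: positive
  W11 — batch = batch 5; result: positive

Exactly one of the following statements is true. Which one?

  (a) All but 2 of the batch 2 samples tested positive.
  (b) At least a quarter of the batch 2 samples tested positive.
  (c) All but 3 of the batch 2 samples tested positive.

|A| = 15, |A ∩ B| = 15, |A ∖ B| = 0.
(a) requires |A ∖ B| = 2: false.
(b) requires |A ∩ B| / |A| ≥ 1/4: true.
(c) requires |A ∖ B| = 3: false.

(b)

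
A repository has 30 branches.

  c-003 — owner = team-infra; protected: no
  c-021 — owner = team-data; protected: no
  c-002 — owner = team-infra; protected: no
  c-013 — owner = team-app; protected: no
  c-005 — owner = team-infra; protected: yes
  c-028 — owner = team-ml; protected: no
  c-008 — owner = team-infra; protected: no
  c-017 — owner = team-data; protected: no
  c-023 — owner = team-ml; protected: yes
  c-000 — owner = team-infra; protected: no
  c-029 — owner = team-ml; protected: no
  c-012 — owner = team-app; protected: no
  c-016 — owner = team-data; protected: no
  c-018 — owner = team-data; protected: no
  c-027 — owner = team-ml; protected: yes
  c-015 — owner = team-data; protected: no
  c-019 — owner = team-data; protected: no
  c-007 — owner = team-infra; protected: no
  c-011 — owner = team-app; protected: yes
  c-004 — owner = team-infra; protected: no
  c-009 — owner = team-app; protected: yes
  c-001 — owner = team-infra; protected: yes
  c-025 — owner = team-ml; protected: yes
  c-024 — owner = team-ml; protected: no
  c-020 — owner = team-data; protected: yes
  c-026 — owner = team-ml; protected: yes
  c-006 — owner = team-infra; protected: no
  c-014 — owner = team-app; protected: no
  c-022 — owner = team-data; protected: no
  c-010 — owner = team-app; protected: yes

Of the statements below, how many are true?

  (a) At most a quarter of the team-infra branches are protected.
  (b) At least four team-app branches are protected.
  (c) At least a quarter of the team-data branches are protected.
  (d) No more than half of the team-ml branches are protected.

1

(a) team-infra: |A| = 9, |A ∩ B| = 2; needs |A ∩ B| / |A| ≤ 1/4 — true.
(b) team-app: |A| = 6, |A ∩ B| = 3; needs |A ∩ B| ≥ 4 — false.
(c) team-data: |A| = 8, |A ∩ B| = 1; needs |A ∩ B| / |A| ≥ 1/4 — false.
(d) team-ml: |A| = 7, |A ∩ B| = 4; needs |A ∩ B| ≤ |A ∖ B| — false.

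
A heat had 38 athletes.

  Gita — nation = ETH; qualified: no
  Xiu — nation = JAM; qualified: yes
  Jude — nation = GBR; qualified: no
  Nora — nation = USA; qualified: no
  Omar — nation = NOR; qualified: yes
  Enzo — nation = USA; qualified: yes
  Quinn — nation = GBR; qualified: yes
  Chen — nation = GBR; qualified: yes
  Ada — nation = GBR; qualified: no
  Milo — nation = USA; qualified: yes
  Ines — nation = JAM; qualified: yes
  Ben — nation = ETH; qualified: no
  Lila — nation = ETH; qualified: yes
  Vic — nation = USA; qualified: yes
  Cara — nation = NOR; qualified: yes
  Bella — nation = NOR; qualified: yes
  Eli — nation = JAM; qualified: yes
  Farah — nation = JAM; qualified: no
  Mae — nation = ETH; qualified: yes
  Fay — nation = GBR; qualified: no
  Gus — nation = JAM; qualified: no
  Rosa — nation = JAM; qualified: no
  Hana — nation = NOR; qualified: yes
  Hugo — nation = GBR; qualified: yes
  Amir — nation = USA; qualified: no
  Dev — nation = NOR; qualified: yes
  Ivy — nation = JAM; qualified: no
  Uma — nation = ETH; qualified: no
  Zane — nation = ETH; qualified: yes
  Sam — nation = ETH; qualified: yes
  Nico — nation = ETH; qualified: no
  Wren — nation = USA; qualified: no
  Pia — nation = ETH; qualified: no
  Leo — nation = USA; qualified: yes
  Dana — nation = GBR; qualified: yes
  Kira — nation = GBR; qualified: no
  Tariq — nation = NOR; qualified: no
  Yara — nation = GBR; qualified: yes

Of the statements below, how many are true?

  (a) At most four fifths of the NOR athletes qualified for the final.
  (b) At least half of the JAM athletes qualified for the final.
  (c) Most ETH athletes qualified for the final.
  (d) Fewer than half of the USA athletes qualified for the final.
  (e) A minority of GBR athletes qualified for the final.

0

(a) NOR: |A| = 6, |A ∩ B| = 5; needs |A ∩ B| / |A| ≤ 4/5 — false.
(b) JAM: |A| = 7, |A ∩ B| = 3; needs |A ∩ B| ≥ |A ∖ B| — false.
(c) ETH: |A| = 9, |A ∩ B| = 4; needs |A ∩ B| > |A ∖ B| — false.
(d) USA: |A| = 7, |A ∩ B| = 4; needs |A ∩ B| < |A ∖ B| — false.
(e) GBR: |A| = 9, |A ∩ B| = 5; needs |A ∩ B| < |A ∖ B| — false.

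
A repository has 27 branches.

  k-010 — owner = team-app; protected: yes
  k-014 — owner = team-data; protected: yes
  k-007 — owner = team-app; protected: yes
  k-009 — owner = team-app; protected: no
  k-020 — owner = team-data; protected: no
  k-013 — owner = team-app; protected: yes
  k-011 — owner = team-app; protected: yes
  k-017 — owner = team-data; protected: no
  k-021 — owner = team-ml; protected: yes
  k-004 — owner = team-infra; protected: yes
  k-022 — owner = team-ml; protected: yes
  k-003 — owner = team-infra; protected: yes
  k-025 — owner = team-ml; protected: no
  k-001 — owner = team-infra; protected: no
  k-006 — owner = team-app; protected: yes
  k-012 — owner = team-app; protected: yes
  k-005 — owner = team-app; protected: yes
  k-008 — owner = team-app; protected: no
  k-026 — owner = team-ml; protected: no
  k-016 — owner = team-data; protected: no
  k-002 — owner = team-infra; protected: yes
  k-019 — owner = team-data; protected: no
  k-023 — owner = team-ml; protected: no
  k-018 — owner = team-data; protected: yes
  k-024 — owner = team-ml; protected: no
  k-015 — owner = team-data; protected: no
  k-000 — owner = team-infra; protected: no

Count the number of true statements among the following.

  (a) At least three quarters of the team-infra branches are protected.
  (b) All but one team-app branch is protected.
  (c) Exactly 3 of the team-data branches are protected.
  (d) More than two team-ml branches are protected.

(a) team-infra: |A| = 5, |A ∩ B| = 3; needs |A ∩ B| / |A| ≥ 3/4 — false.
(b) team-app: |A| = 9, |A ∩ B| = 7; needs |A ∖ B| = 1 — false.
(c) team-data: |A| = 7, |A ∩ B| = 2; needs |A ∩ B| = 3 — false.
(d) team-ml: |A| = 6, |A ∩ B| = 2; needs |A ∩ B| > 2 — false.

0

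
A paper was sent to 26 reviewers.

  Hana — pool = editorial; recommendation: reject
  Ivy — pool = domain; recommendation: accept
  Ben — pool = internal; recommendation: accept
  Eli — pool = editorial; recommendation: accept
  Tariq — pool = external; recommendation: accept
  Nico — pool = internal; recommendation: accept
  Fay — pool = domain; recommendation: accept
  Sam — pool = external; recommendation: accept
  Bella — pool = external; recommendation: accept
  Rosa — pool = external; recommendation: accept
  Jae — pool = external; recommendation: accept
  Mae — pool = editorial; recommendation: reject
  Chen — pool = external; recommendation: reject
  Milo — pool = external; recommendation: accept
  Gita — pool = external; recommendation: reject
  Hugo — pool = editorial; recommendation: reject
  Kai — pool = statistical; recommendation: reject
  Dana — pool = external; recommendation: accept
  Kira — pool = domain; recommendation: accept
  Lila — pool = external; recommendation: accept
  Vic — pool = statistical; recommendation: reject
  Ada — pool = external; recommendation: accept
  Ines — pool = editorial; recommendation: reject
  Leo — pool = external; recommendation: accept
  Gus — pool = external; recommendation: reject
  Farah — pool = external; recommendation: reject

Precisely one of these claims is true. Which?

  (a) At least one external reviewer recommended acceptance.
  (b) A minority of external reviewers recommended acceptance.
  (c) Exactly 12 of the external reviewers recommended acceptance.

|A| = 14, |A ∩ B| = 10, |A ∖ B| = 4.
(a) requires A ∩ B ≠ ∅ (|A ∩ B| ≥ 1): true.
(b) requires |A ∩ B| < |A ∖ B|: false.
(c) requires |A ∩ B| = 12: false.

(a)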